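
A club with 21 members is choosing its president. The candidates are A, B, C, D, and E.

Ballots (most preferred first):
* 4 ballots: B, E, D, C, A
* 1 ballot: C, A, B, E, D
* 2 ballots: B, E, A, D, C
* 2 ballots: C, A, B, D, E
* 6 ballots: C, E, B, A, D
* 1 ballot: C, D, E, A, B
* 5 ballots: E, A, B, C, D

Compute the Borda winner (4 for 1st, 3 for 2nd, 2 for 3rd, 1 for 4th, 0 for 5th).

E

A: 4×0 + 1×3 + 2×2 + 2×3 + 6×1 + 1×1 + 5×3 = 35
B: 4×4 + 1×2 + 2×4 + 2×2 + 6×2 + 1×0 + 5×2 = 52
C: 4×1 + 1×4 + 2×0 + 2×4 + 6×4 + 1×4 + 5×1 = 49
D: 4×2 + 1×0 + 2×1 + 2×1 + 6×0 + 1×3 + 5×0 = 15
E: 4×3 + 1×1 + 2×3 + 2×0 + 6×3 + 1×2 + 5×4 = 59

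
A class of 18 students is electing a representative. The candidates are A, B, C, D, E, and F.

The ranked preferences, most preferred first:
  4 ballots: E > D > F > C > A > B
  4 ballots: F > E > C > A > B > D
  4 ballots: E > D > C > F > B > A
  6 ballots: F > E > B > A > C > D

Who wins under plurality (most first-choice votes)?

First-place votes: A 0, B 0, C 0, D 0, E 8, F 10.

F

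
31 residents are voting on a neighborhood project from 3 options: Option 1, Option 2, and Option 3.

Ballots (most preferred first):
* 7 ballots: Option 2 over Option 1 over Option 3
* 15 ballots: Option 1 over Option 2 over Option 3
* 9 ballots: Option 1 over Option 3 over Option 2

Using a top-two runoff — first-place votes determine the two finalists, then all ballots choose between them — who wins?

Round 1 first-place votes: Option 1 24, Option 2 7, Option 3 0. Option 1 and Option 2 advance.
Runoff: Option 1 is ranked above Option 2 on 24 ballots, Option 2 above Option 1 on 7.

Option 1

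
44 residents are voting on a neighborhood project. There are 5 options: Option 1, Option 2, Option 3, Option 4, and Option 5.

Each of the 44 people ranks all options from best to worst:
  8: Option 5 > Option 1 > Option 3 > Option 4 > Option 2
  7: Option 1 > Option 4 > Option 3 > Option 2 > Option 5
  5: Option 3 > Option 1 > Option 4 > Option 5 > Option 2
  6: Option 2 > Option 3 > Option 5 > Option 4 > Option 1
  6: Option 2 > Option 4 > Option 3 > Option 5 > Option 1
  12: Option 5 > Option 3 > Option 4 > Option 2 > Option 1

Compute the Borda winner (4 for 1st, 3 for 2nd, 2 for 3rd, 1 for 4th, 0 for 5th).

Option 3

Option 1: 8×3 + 7×4 + 5×3 + 6×0 + 6×0 + 12×0 = 67
Option 2: 8×0 + 7×1 + 5×0 + 6×4 + 6×4 + 12×1 = 67
Option 3: 8×2 + 7×2 + 5×4 + 6×3 + 6×2 + 12×3 = 116
Option 4: 8×1 + 7×3 + 5×2 + 6×1 + 6×3 + 12×2 = 87
Option 5: 8×4 + 7×0 + 5×1 + 6×2 + 6×1 + 12×4 = 103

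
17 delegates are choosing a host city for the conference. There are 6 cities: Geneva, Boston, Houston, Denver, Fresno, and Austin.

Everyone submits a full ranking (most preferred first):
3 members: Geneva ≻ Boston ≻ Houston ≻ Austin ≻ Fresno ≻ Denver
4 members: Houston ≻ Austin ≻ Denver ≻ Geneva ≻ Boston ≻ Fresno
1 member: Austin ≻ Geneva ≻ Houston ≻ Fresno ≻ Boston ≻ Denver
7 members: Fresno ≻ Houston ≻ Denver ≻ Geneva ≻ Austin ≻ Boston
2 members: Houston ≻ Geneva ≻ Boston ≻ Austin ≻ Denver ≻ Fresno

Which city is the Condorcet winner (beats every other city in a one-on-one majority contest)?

Houston vs Geneva: 13–4
Houston vs Boston: 14–3
Houston vs Denver: 17–0
Houston vs Fresno: 10–7
Houston vs Austin: 16–1
Houston beats every other city.

Houston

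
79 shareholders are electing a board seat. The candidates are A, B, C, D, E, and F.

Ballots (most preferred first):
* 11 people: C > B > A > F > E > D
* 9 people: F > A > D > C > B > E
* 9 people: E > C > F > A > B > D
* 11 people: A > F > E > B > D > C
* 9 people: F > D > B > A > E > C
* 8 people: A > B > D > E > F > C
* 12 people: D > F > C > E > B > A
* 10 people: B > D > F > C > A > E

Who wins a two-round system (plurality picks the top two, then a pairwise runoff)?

F

Round 1 first-place votes: A 19, B 10, C 11, D 12, E 9, F 18. A and F advance.
Runoff: A is ranked above F on 30 ballots, F above A on 49.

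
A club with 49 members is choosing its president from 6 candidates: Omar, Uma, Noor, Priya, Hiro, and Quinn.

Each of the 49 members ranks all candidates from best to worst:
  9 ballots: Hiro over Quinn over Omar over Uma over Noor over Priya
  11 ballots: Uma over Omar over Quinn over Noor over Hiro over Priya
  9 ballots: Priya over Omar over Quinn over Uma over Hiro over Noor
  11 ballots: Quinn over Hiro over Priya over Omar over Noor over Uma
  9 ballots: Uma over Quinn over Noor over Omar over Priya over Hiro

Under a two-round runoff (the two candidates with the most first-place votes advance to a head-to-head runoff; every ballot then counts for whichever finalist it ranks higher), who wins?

Round 1 first-place votes: Omar 0, Uma 20, Noor 0, Priya 9, Hiro 9, Quinn 11. Uma and Quinn advance.
Runoff: Uma is ranked above Quinn on 20 ballots, Quinn above Uma on 29.

Quinn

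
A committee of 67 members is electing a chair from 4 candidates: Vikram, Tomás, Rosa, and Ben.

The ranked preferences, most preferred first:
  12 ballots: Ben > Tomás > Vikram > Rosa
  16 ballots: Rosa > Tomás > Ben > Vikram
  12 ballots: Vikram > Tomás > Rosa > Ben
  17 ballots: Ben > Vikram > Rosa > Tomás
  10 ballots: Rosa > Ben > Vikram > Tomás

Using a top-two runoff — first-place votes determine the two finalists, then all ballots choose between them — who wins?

Rosa

Round 1 first-place votes: Vikram 12, Tomás 0, Rosa 26, Ben 29. Ben and Rosa advance.
Runoff: Ben is ranked above Rosa on 29 ballots, Rosa above Ben on 38.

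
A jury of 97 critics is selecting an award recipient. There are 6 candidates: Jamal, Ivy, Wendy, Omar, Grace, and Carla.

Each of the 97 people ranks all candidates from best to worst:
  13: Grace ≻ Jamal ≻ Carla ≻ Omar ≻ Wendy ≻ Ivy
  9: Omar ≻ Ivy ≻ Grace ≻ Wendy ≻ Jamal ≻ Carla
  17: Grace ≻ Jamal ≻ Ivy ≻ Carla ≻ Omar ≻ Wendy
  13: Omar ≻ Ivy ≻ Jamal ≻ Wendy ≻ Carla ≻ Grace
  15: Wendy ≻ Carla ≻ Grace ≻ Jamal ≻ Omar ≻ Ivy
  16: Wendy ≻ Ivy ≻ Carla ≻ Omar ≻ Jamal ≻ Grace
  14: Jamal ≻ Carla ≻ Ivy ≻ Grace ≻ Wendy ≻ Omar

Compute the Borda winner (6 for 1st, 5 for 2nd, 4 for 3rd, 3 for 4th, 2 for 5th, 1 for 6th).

Jamal

Jamal: 13×5 + 9×2 + 17×5 + 13×4 + 15×3 + 16×2 + 14×6 = 381
Ivy: 13×1 + 9×5 + 17×4 + 13×5 + 15×1 + 16×5 + 14×4 = 342
Wendy: 13×2 + 9×3 + 17×1 + 13×3 + 15×6 + 16×6 + 14×2 = 323
Omar: 13×3 + 9×6 + 17×2 + 13×6 + 15×2 + 16×3 + 14×1 = 297
Grace: 13×6 + 9×4 + 17×6 + 13×1 + 15×4 + 16×1 + 14×3 = 347
Carla: 13×4 + 9×1 + 17×3 + 13×2 + 15×5 + 16×4 + 14×5 = 347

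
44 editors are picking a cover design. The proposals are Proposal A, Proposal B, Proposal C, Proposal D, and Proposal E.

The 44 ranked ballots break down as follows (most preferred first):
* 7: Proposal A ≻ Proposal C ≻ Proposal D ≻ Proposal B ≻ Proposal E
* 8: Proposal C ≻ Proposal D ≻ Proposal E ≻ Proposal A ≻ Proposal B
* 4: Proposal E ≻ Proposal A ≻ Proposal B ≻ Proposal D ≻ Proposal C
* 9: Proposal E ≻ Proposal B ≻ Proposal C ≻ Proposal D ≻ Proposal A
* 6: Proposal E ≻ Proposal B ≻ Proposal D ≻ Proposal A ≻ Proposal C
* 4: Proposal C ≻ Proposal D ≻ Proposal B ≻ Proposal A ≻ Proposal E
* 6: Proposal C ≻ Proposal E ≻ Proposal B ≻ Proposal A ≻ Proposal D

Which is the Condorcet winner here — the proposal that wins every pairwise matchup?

Proposal C vs Proposal A: 27–17
Proposal C vs Proposal B: 25–19
Proposal C vs Proposal D: 34–10
Proposal C vs Proposal E: 25–19
Proposal C beats every other proposal.

Proposal C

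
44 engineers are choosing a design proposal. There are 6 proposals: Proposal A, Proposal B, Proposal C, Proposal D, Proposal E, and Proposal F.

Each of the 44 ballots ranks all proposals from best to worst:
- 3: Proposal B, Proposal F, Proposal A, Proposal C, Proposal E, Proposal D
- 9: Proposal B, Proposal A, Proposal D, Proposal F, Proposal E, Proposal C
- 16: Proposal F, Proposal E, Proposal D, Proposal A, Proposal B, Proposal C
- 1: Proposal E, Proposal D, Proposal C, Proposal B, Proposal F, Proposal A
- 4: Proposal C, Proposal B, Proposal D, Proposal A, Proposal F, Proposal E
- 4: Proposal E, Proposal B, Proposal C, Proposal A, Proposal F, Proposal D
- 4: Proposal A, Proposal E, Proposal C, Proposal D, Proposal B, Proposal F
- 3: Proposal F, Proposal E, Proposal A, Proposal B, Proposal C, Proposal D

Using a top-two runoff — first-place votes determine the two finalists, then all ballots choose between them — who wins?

Proposal B

Round 1 first-place votes: Proposal A 4, Proposal B 12, Proposal C 4, Proposal D 0, Proposal E 5, Proposal F 19. Proposal F and Proposal B advance.
Runoff: Proposal F is ranked above Proposal B on 19 ballots, Proposal B above Proposal F on 25.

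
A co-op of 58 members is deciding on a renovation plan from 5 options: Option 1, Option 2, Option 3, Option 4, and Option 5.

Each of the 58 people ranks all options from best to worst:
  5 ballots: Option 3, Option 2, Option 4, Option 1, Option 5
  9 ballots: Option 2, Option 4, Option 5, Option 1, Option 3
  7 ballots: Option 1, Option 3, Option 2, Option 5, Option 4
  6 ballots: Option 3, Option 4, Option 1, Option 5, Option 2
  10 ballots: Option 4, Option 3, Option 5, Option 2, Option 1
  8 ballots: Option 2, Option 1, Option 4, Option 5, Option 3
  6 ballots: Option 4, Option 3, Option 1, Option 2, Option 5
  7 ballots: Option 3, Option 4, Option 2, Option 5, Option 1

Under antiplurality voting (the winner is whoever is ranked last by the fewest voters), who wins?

Option 2

Last-place votes: Option 1 17, Option 2 6, Option 3 17, Option 4 7, Option 5 11.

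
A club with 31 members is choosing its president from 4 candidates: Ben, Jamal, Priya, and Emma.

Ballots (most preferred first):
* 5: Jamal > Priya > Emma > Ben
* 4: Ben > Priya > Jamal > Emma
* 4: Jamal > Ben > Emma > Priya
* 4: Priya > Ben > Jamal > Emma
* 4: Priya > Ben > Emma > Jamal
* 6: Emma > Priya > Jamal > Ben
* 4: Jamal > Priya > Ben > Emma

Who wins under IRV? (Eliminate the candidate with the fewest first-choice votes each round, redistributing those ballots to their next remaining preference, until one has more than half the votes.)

Round 1: Ben 4, Jamal 13, Priya 8, Emma 6. Ben eliminated.
Round 2: Jamal 13, Priya 12, Emma 6. Emma eliminated.
Round 3: Jamal 13, Priya 18. Priya has a majority (≥16).

Priya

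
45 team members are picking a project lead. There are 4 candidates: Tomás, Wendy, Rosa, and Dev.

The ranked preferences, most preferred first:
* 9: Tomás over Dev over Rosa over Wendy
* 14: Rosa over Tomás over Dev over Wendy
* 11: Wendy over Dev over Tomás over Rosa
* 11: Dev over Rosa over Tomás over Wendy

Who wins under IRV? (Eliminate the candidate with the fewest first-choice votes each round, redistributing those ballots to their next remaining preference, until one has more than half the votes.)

Dev

Round 1: Tomás 9, Wendy 11, Rosa 14, Dev 11. Tomás eliminated.
Round 2: Wendy 11, Rosa 14, Dev 20. Wendy eliminated.
Round 3: Rosa 14, Dev 31. Dev has a majority (≥23).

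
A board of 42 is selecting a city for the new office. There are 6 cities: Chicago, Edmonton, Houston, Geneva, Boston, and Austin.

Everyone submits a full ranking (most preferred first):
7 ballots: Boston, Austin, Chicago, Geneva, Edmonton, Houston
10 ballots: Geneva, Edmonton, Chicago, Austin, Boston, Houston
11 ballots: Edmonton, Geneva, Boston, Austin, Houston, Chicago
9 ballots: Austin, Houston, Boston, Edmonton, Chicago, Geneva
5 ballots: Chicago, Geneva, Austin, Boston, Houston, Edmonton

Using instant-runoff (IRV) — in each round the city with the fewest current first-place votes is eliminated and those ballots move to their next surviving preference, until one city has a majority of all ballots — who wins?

Geneva

Round 1: Chicago 5, Edmonton 11, Houston 0, Geneva 10, Boston 7, Austin 9. Houston eliminated.
Round 2: Chicago 5, Edmonton 11, Geneva 10, Boston 7, Austin 9. Chicago eliminated.
Round 3: Edmonton 11, Geneva 15, Boston 7, Austin 9. Boston eliminated.
Round 4: Edmonton 11, Geneva 15, Austin 16. Edmonton eliminated.
Round 5: Geneva 26, Austin 16. Geneva has a majority (≥22).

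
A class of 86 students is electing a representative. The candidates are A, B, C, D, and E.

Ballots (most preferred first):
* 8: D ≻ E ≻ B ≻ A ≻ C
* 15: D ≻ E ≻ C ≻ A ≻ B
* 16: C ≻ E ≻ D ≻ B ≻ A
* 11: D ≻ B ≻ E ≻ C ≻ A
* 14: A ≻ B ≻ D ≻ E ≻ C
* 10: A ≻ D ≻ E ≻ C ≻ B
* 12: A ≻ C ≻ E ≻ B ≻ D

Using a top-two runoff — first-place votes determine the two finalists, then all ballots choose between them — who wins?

Round 1 first-place votes: A 36, B 0, C 16, D 34, E 0. A and D advance.
Runoff: A is ranked above D on 36 ballots, D above A on 50.

D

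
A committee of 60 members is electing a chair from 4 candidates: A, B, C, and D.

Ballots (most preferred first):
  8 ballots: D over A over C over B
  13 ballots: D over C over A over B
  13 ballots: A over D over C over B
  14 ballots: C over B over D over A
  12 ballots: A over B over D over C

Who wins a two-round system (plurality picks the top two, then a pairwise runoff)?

D

Round 1 first-place votes: A 25, B 0, C 14, D 21. A and D advance.
Runoff: A is ranked above D on 25 ballots, D above A on 35.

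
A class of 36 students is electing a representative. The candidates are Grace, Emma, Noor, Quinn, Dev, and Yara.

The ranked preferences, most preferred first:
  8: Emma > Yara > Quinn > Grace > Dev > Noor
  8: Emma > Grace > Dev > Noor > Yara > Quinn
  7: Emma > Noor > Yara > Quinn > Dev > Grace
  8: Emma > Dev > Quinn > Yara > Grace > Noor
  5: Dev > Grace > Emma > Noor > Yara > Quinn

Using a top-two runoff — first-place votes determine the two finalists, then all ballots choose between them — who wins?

Round 1 first-place votes: Grace 0, Emma 31, Noor 0, Quinn 0, Dev 5, Yara 0. Emma and Dev advance.
Runoff: Emma is ranked above Dev on 31 ballots, Dev above Emma on 5.

Emma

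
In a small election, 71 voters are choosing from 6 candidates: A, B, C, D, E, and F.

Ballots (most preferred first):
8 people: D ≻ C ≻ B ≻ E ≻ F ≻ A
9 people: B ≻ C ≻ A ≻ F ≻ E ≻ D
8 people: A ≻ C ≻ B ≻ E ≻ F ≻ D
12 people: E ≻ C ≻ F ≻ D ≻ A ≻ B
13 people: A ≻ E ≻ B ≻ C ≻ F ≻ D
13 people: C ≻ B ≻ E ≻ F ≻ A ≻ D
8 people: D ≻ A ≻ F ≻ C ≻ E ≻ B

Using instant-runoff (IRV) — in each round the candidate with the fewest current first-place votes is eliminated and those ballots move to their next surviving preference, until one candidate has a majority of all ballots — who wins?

Round 1: A 21, B 9, C 13, D 16, E 12, F 0. F eliminated.
Round 2: A 21, B 9, C 13, D 16, E 12. B eliminated.
Round 3: A 21, C 22, D 16, E 12. E eliminated.
Round 4: A 21, C 34, D 16. D eliminated.
Round 5: A 29, C 42. C has a majority (≥36).

C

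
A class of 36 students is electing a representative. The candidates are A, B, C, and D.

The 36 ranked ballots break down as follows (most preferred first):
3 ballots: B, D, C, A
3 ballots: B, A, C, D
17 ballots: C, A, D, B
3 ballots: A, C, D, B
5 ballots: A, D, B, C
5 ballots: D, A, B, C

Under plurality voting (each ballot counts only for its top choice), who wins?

First-place votes: A 8, B 6, C 17, D 5.

C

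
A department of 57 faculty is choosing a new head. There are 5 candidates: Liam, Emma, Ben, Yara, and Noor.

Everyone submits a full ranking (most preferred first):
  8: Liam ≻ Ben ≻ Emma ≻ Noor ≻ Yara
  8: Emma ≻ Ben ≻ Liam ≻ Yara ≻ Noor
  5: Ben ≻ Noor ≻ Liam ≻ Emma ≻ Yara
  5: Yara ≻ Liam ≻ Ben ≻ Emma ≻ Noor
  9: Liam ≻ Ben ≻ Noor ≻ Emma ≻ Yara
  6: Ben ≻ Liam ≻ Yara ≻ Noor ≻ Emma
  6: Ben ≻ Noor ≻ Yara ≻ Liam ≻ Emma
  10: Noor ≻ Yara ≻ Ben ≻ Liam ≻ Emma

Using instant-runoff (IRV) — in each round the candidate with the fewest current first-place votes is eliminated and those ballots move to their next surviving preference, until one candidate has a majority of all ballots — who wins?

Ben

Round 1: Liam 17, Emma 8, Ben 17, Yara 5, Noor 10. Yara eliminated.
Round 2: Liam 22, Emma 8, Ben 17, Noor 10. Emma eliminated.
Round 3: Liam 22, Ben 25, Noor 10. Noor eliminated.
Round 4: Liam 22, Ben 35. Ben has a majority (≥29).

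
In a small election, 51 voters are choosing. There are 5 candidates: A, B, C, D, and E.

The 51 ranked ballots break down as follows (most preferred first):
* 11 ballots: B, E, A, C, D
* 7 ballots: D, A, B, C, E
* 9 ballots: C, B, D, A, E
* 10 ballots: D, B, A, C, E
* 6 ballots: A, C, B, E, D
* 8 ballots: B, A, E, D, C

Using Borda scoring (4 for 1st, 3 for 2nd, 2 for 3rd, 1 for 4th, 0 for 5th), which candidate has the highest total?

B

A: 11×2 + 7×3 + 9×1 + 10×2 + 6×4 + 8×3 = 120
B: 11×4 + 7×2 + 9×3 + 10×3 + 6×2 + 8×4 = 159
C: 11×1 + 7×1 + 9×4 + 10×1 + 6×3 + 8×0 = 82
D: 11×0 + 7×4 + 9×2 + 10×4 + 6×0 + 8×1 = 94
E: 11×3 + 7×0 + 9×0 + 10×0 + 6×1 + 8×2 = 55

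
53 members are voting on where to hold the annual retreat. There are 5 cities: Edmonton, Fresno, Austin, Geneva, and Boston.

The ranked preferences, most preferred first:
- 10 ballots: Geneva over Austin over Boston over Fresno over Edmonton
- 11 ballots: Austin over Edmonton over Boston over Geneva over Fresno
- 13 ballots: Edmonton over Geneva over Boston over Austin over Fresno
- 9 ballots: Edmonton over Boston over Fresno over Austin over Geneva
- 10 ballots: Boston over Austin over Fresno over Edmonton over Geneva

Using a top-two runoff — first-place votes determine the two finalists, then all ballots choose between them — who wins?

Austin

Round 1 first-place votes: Edmonton 22, Fresno 0, Austin 11, Geneva 10, Boston 10. Edmonton and Austin advance.
Runoff: Edmonton is ranked above Austin on 22 ballots, Austin above Edmonton on 31.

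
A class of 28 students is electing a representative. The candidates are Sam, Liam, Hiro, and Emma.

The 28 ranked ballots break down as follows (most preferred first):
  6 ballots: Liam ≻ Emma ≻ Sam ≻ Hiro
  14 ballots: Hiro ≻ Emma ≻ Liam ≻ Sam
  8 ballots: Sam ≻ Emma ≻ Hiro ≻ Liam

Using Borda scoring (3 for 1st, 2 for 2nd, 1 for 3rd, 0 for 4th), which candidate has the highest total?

Sam: 6×1 + 14×0 + 8×3 = 30
Liam: 6×3 + 14×1 + 8×0 = 32
Hiro: 6×0 + 14×3 + 8×1 = 50
Emma: 6×2 + 14×2 + 8×2 = 56

Emma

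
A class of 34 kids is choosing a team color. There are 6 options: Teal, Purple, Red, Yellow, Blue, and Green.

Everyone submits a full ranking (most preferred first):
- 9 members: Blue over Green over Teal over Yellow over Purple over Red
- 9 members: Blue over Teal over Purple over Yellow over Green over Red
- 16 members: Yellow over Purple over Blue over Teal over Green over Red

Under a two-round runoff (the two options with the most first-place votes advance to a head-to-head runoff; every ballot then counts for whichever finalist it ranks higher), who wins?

Round 1 first-place votes: Teal 0, Purple 0, Red 0, Yellow 16, Blue 18, Green 0. Blue and Yellow advance.
Runoff: Blue is ranked above Yellow on 18 ballots, Yellow above Blue on 16.

Blue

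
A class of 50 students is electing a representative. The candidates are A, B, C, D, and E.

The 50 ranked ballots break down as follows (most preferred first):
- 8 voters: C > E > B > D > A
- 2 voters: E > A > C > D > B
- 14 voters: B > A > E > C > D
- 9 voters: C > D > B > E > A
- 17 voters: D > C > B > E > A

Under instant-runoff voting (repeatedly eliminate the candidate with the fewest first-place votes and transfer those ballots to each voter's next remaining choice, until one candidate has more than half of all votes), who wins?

C

Round 1: A 0, B 14, C 17, D 17, E 2. A eliminated.
Round 2: B 14, C 17, D 17, E 2. E eliminated.
Round 3: B 14, C 19, D 17. B eliminated.
Round 4: C 33, D 17. C has a majority (≥26).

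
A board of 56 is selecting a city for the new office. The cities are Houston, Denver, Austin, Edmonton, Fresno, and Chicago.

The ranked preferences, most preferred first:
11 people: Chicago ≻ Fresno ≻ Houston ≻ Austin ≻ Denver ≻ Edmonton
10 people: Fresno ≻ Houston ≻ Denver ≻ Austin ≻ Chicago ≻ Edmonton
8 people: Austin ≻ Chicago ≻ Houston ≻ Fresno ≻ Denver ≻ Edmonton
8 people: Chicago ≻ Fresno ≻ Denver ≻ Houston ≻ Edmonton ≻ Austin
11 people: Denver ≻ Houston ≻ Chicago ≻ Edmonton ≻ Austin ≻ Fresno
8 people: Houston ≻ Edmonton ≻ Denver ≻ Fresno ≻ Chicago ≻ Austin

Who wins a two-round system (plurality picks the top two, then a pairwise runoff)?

Round 1 first-place votes: Houston 8, Denver 11, Austin 8, Edmonton 0, Fresno 10, Chicago 19. Chicago and Denver advance.
Runoff: Chicago is ranked above Denver on 27 ballots, Denver above Chicago on 29.

Denver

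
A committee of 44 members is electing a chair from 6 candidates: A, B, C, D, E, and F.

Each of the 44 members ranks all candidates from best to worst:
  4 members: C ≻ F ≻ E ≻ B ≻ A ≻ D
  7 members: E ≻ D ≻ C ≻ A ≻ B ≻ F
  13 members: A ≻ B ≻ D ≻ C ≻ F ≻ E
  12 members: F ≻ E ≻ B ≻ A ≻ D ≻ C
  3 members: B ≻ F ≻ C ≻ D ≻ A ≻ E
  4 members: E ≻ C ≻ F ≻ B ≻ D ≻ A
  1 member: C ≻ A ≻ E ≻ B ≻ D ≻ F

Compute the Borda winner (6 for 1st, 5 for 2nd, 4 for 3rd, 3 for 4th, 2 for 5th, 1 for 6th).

B

A: 4×2 + 7×3 + 13×6 + 12×3 + 3×2 + 4×1 + 1×5 = 158
B: 4×3 + 7×2 + 13×5 + 12×4 + 3×6 + 4×3 + 1×3 = 172
C: 4×6 + 7×4 + 13×3 + 12×1 + 3×4 + 4×5 + 1×6 = 141
D: 4×1 + 7×5 + 13×4 + 12×2 + 3×3 + 4×2 + 1×2 = 134
E: 4×4 + 7×6 + 13×1 + 12×5 + 3×1 + 4×6 + 1×4 = 162
F: 4×5 + 7×1 + 13×2 + 12×6 + 3×5 + 4×4 + 1×1 = 157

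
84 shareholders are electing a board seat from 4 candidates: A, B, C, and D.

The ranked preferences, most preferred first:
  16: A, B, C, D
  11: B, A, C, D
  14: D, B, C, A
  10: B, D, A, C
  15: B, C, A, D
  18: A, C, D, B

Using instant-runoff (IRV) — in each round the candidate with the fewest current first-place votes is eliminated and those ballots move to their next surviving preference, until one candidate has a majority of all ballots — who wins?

B

Round 1: A 34, B 36, C 0, D 14. C eliminated.
Round 2: A 34, B 36, D 14. D eliminated.
Round 3: A 34, B 50. B has a majority (≥43).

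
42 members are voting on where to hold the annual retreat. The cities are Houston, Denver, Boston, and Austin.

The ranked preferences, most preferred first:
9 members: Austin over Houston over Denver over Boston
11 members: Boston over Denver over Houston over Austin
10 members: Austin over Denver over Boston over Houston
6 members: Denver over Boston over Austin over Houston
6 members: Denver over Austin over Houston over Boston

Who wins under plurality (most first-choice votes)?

First-place votes: Houston 0, Denver 12, Boston 11, Austin 19.

Austin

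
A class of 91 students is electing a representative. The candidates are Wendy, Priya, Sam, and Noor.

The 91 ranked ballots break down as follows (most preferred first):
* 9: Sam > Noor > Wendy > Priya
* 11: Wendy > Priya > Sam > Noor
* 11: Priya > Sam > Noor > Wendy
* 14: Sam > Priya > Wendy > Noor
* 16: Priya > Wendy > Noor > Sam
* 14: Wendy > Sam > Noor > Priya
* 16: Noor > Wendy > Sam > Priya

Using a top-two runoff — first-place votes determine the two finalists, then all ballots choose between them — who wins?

Round 1 first-place votes: Wendy 25, Priya 27, Sam 23, Noor 16. Priya and Wendy advance.
Runoff: Priya is ranked above Wendy on 41 ballots, Wendy above Priya on 50.

Wendy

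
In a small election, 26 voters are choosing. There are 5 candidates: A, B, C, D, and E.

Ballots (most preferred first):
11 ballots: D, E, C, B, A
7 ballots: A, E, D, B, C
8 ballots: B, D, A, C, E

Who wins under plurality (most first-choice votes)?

D

First-place votes: A 7, B 8, C 0, D 11, E 0.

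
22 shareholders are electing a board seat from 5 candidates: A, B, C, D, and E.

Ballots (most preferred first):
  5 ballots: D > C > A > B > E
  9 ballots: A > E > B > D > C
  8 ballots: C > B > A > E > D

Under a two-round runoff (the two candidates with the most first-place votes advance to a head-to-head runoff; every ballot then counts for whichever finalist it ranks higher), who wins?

Round 1 first-place votes: A 9, B 0, C 8, D 5, E 0. A and C advance.
Runoff: A is ranked above C on 9 ballots, C above A on 13.

C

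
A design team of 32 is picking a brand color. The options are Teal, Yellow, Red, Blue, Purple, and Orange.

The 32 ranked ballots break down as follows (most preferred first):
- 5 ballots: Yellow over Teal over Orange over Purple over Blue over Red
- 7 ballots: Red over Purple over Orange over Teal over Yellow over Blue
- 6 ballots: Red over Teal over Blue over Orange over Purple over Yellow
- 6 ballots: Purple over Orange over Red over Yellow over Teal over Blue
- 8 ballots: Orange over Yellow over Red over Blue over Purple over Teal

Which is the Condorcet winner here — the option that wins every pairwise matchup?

Orange

Orange vs Teal: 21–11
Orange vs Yellow: 27–5
Orange vs Red: 19–13
Orange vs Blue: 26–6
Orange vs Purple: 19–13
Orange beats every other option.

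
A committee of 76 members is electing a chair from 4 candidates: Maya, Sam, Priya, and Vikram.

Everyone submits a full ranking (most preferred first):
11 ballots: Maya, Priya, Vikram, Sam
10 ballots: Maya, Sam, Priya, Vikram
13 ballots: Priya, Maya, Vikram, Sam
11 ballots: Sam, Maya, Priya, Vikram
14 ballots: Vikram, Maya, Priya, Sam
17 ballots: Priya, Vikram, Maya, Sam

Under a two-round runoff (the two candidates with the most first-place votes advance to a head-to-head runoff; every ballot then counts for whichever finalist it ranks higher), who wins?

Maya

Round 1 first-place votes: Maya 21, Sam 11, Priya 30, Vikram 14. Priya and Maya advance.
Runoff: Priya is ranked above Maya on 30 ballots, Maya above Priya on 46.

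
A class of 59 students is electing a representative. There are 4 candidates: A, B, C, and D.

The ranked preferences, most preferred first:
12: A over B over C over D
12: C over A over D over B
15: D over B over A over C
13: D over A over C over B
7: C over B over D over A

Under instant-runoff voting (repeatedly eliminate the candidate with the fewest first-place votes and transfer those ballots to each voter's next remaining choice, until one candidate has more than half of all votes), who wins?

C

Round 1: A 12, B 0, C 19, D 28. B eliminated.
Round 2: A 12, C 19, D 28. A eliminated.
Round 3: C 31, D 28. C has a majority (≥30).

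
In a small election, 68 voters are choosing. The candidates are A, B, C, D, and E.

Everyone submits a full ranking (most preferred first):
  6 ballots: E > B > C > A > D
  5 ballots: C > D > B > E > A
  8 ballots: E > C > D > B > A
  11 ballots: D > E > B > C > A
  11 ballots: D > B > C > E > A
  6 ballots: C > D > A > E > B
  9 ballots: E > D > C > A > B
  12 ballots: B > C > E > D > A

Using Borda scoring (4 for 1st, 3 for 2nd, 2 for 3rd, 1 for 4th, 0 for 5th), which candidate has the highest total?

D

A: 6×1 + 5×0 + 8×0 + 11×0 + 11×0 + 6×2 + 9×1 + 12×0 = 27
B: 6×3 + 5×2 + 8×1 + 11×2 + 11×3 + 6×0 + 9×0 + 12×4 = 139
C: 6×2 + 5×4 + 8×3 + 11×1 + 11×2 + 6×4 + 9×2 + 12×3 = 167
D: 6×0 + 5×3 + 8×2 + 11×4 + 11×4 + 6×3 + 9×3 + 12×1 = 176
E: 6×4 + 5×1 + 8×4 + 11×3 + 11×1 + 6×1 + 9×4 + 12×2 = 171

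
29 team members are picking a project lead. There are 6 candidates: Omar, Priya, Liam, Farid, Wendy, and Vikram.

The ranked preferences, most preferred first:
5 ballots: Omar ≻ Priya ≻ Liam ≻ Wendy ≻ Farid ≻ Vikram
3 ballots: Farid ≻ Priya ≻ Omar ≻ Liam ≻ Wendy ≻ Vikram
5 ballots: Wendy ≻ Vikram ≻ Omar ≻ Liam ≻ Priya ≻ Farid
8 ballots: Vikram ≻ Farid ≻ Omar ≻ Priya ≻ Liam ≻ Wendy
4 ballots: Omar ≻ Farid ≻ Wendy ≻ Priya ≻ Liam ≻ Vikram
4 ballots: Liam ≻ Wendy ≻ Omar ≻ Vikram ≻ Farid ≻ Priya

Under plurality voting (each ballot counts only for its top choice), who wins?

First-place votes: Omar 9, Priya 0, Liam 4, Farid 3, Wendy 5, Vikram 8.

Omar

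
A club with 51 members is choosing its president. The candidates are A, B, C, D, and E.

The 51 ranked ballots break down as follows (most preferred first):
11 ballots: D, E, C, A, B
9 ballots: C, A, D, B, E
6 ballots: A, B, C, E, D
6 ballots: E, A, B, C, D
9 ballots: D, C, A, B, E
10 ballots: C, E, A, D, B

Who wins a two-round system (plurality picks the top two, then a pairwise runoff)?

Round 1 first-place votes: A 6, B 0, C 19, D 20, E 6. D and C advance.
Runoff: D is ranked above C on 20 ballots, C above D on 31.

C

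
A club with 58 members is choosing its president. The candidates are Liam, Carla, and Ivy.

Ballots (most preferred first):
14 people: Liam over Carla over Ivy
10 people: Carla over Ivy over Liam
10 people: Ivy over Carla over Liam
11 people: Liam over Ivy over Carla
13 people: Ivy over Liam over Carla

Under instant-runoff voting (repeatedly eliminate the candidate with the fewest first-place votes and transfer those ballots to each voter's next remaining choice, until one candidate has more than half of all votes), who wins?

Ivy

Round 1: Liam 25, Carla 10, Ivy 23. Carla eliminated.
Round 2: Liam 25, Ivy 33. Ivy has a majority (≥30).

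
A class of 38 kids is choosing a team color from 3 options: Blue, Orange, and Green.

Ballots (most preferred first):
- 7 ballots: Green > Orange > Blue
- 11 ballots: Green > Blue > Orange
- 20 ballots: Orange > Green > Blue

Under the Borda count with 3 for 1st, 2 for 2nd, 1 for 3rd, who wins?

Blue: 7×1 + 11×2 + 20×1 = 49
Orange: 7×2 + 11×1 + 20×3 = 85
Green: 7×3 + 11×3 + 20×2 = 94

Green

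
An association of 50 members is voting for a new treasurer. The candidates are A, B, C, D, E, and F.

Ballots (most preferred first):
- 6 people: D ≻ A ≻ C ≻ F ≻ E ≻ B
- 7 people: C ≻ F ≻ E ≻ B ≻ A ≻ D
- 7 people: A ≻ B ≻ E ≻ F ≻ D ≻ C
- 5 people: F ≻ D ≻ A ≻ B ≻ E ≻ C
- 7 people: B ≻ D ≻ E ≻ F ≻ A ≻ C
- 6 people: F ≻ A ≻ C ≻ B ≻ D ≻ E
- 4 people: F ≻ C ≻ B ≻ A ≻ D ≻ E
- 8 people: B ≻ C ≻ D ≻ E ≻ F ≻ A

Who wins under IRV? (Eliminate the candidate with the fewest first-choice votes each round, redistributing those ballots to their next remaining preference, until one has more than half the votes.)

F

Round 1: A 7, B 15, C 7, D 6, E 0, F 15. E eliminated.
Round 2: A 7, B 15, C 7, D 6, F 15. D eliminated.
Round 3: A 13, B 15, C 7, F 15. C eliminated.
Round 4: A 13, B 15, F 22. A eliminated.
Round 5: B 22, F 28. F has a majority (≥26).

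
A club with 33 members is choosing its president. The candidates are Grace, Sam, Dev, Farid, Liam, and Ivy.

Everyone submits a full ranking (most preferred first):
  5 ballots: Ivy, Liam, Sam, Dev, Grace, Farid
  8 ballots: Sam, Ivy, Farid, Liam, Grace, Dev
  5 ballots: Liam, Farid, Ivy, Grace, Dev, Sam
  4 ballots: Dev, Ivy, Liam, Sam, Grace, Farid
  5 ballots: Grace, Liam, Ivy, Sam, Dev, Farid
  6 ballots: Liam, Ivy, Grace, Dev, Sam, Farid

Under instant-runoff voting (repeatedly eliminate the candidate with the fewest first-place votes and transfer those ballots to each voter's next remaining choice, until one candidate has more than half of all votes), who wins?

Round 1: Grace 5, Sam 8, Dev 4, Farid 0, Liam 11, Ivy 5. Farid eliminated.
Round 2: Grace 5, Sam 8, Dev 4, Liam 11, Ivy 5. Dev eliminated.
Round 3: Grace 5, Sam 8, Liam 11, Ivy 9. Grace eliminated.
Round 4: Sam 8, Liam 16, Ivy 9. Sam eliminated.
Round 5: Liam 16, Ivy 17. Ivy has a majority (≥17).

Ivy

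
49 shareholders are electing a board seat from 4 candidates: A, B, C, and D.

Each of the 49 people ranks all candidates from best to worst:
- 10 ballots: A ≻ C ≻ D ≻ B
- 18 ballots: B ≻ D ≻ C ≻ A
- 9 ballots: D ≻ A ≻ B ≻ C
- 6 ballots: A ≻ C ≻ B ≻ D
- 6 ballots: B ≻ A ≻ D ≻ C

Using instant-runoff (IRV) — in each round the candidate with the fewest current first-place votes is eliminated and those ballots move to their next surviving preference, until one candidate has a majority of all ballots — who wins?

A

Round 1: A 16, B 24, C 0, D 9. C eliminated.
Round 2: A 16, B 24, D 9. D eliminated.
Round 3: A 25, B 24. A has a majority (≥25).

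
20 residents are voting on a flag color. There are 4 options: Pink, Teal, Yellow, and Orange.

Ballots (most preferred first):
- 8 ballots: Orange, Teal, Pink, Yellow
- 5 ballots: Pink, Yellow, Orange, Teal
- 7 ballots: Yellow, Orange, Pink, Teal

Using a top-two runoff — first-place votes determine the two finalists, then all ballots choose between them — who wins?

Yellow

Round 1 first-place votes: Pink 5, Teal 0, Yellow 7, Orange 8. Orange and Yellow advance.
Runoff: Orange is ranked above Yellow on 8 ballots, Yellow above Orange on 12.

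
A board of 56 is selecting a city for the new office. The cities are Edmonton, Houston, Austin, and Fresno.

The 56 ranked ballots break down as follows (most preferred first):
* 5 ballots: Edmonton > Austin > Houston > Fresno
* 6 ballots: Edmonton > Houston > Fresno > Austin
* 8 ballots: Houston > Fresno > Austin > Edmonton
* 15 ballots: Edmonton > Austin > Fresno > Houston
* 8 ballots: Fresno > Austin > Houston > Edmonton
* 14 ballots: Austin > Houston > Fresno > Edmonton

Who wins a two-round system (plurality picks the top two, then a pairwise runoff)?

Austin

Round 1 first-place votes: Edmonton 26, Houston 8, Austin 14, Fresno 8. Edmonton and Austin advance.
Runoff: Edmonton is ranked above Austin on 26 ballots, Austin above Edmonton on 30.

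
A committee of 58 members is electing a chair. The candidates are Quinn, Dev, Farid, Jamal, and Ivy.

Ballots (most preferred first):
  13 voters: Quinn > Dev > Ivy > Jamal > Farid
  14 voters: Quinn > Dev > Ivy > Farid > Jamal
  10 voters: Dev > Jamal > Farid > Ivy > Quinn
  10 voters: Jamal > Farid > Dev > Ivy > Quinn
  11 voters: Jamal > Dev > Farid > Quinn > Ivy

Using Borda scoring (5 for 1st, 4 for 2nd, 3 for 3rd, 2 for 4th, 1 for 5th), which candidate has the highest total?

Quinn: 13×5 + 14×5 + 10×1 + 10×1 + 11×2 = 177
Dev: 13×4 + 14×4 + 10×5 + 10×3 + 11×4 = 232
Farid: 13×1 + 14×2 + 10×3 + 10×4 + 11×3 = 144
Jamal: 13×2 + 14×1 + 10×4 + 10×5 + 11×5 = 185
Ivy: 13×3 + 14×3 + 10×2 + 10×2 + 11×1 = 132

Dev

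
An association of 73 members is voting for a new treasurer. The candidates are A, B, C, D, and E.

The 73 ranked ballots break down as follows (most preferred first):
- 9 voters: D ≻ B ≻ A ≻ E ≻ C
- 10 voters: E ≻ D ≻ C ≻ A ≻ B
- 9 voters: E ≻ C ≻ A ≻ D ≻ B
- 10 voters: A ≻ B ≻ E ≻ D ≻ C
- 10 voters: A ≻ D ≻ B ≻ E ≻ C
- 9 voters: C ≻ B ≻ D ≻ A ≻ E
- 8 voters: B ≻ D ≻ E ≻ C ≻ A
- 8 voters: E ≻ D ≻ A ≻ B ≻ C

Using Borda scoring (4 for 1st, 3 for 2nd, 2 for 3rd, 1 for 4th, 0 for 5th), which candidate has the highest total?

A: 9×2 + 10×1 + 9×2 + 10×4 + 10×4 + 9×1 + 8×0 + 8×2 = 151
B: 9×3 + 10×0 + 9×0 + 10×3 + 10×2 + 9×3 + 8×4 + 8×1 = 144
C: 9×0 + 10×2 + 9×3 + 10×0 + 10×0 + 9×4 + 8×1 + 8×0 = 91
D: 9×4 + 10×3 + 9×1 + 10×1 + 10×3 + 9×2 + 8×3 + 8×3 = 181
E: 9×1 + 10×4 + 9×4 + 10×2 + 10×1 + 9×0 + 8×2 + 8×4 = 163

D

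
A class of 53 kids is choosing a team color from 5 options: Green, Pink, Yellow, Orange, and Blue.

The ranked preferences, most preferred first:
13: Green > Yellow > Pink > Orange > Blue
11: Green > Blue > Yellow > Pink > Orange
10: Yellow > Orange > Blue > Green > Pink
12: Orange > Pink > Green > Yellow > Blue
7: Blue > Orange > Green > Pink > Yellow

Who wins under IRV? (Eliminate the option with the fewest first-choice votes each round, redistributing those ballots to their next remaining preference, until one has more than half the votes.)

Orange

Round 1: Green 24, Pink 0, Yellow 10, Orange 12, Blue 7. Pink eliminated.
Round 2: Green 24, Yellow 10, Orange 12, Blue 7. Blue eliminated.
Round 3: Green 24, Yellow 10, Orange 19. Yellow eliminated.
Round 4: Green 24, Orange 29. Orange has a majority (≥27).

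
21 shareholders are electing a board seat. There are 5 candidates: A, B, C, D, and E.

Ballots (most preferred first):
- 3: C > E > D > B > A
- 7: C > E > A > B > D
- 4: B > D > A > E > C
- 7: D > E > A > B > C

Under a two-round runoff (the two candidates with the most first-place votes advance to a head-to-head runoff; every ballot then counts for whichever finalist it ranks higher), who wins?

Round 1 first-place votes: A 0, B 4, C 10, D 7, E 0. C and D advance.
Runoff: C is ranked above D on 10 ballots, D above C on 11.

D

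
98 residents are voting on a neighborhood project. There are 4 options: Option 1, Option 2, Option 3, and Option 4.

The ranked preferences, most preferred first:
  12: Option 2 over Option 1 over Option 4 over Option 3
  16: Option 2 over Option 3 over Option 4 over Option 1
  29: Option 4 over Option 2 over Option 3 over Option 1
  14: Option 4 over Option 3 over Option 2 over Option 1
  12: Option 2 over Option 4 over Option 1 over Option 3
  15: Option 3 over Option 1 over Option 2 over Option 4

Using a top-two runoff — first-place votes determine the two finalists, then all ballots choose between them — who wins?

Round 1 first-place votes: Option 1 0, Option 2 40, Option 3 15, Option 4 43. Option 4 and Option 2 advance.
Runoff: Option 4 is ranked above Option 2 on 43 ballots, Option 2 above Option 4 on 55.

Option 2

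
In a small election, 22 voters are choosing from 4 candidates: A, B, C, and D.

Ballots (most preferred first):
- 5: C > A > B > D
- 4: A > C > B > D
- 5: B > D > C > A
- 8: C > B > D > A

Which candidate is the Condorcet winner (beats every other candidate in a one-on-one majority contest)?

C vs A: 18–4
C vs B: 17–5
C vs D: 17–5
C beats every other candidate.

C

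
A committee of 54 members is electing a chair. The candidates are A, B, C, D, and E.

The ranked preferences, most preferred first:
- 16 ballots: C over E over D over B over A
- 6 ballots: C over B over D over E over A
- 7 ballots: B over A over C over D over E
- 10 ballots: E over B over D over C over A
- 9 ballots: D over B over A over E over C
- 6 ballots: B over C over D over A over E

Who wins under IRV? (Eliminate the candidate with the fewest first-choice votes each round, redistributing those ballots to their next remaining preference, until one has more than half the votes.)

B

Round 1: A 0, B 13, C 22, D 9, E 10. A eliminated.
Round 2: B 13, C 22, D 9, E 10. D eliminated.
Round 3: B 22, C 22, E 10. E eliminated.
Round 4: B 32, C 22. B has a majority (≥28).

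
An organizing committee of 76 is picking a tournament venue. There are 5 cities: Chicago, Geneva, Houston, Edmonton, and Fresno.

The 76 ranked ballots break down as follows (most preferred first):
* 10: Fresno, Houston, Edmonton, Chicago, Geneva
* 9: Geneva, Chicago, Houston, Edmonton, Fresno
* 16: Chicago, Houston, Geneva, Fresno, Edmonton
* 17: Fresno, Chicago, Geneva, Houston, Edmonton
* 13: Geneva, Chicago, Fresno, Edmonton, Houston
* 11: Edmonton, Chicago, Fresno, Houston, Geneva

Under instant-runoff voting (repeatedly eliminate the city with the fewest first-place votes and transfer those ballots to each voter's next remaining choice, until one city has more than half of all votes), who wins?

Chicago

Round 1: Chicago 16, Geneva 22, Houston 0, Edmonton 11, Fresno 27. Houston eliminated.
Round 2: Chicago 16, Geneva 22, Edmonton 11, Fresno 27. Edmonton eliminated.
Round 3: Chicago 27, Geneva 22, Fresno 27. Geneva eliminated.
Round 4: Chicago 49, Fresno 27. Chicago has a majority (≥39).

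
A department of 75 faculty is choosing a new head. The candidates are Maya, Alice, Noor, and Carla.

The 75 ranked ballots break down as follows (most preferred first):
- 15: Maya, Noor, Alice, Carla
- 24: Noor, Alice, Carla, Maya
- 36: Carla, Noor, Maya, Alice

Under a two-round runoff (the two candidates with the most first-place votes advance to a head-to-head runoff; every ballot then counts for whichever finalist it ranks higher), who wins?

Noor

Round 1 first-place votes: Maya 15, Alice 0, Noor 24, Carla 36. Carla and Noor advance.
Runoff: Carla is ranked above Noor on 36 ballots, Noor above Carla on 39.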